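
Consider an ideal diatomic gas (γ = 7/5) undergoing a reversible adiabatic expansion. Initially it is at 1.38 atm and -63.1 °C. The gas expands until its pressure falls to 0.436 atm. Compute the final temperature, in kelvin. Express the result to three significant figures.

T₂ ≈ 151 K

Along an adiabat T P^((1−γ)/γ) is constant, so T₂ = T₁ (P₂/P₁)^((γ−1)/γ).
T₁ = -63.1 °C = 210 K.
T₂ = 210 × (0.436/1.38)^(2/7) = 151.1 K.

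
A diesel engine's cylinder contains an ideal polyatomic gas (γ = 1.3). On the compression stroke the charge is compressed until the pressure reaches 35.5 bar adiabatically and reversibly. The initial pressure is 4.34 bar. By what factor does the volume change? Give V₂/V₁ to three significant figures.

V₂/V₁ ≈ 0.199

From PV^γ = const, V₂/V₁ = (P₁/P₂)^(1/γ).
V₂/V₁ = (4.34/35.5)^(0.769) = 0.1986.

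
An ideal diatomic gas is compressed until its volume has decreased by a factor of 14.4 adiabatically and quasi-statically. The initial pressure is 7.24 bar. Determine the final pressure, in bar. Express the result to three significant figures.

Adiabatic: P₁V₁^γ = P₂V₂^γ ⇒ P₂ = P₁ (V₁/V₂)^γ.
For a diatomic ideal gas γ = 7/5.
P₂ = 7.24 × 14.4^(7/5) = 303 bar.

P₂ ≈ 303 bar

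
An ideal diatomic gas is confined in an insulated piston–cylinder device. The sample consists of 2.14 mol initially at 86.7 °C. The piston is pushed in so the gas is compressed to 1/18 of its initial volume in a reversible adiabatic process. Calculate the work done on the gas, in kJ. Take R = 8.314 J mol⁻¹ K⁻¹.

W ≈ 34.9 kJ

For a reversible adiabat TV^(γ−1) is constant, so T₂ = T₁ (V₁/V₂)^(γ−1).
γ = 7/5 for a diatomic ideal gas, so γ−1 = 2/5.
T₁ = 86.7 °C = 359.8 K.
T₂ = 359.8 × 18^(2/5) = 1143 K.
Q = 0, so ΔU = W_on_gas = nCᵥΔT with Cᵥ = R/(γ−1) = 20.79 J/(mol·K).
ΔU = 2.14 × 20.79 × (1143 − 359.8) = 34860 J.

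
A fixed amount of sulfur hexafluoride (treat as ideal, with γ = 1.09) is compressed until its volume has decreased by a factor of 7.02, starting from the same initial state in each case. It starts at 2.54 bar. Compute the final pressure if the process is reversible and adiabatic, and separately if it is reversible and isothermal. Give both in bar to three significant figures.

Isothermal: P₂ = P₁(V₁/V₂) = 2.54×7.02 = 17.83 bar.
Adiabatic: P₂ = P₁(V₁/V₂)^γ = 2.54×7.02^(1.09) = 21.25 bar.

adiabatic: 21.2 bar; isothermal: 17.8 bar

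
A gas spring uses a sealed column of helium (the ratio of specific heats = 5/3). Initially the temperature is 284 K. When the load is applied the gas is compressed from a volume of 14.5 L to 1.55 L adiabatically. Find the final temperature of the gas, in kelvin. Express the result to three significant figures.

T₂ ≈ 1260 K

For a reversible adiabat TV^(γ−1) is constant, so T₂ = T₁ (V₁/V₂)^(γ−1).
T₂ = 284 × (14.5/1.55)^(2/3) = 1261 K.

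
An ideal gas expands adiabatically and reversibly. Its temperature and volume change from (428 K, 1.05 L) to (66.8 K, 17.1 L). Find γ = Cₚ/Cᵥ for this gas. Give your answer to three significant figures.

TV^(γ−1) = const ⇒ γ − 1 = ln(T₂/T₁) / ln(V₁/V₂).
γ = 1 + ln(66.8/428) / ln(1.05/17.1) = 1.666.

γ ≈ 1.67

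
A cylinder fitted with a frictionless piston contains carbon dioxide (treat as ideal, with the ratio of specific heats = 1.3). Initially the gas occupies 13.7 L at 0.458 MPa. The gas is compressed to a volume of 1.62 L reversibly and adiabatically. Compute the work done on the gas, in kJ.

W ≈ 18.8 kJ

P₂ = P₁(V₁/V₂)^γ = 0.458×(13.7/1.62)^(1.3) = 7.349 MPa.
For a reversible adiabat, W_by_gas = (P₁V₁ − P₂V₂)/(γ−1).
W_by = (458000×0.0137 − 7.349×10^6×0.00162) / (0.3) = -18770 J.
W_on_gas = −W_by = 18770 J.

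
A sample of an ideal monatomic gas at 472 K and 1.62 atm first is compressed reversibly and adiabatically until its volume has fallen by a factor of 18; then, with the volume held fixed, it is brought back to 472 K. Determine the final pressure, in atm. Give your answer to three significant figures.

For a monatomic ideal gas γ = 5/3.
Adiabatic step (PV^γ = const): P₂ = 1.62×18^(5/3) = 200.3 atm; T₂ = 472×18^(2/3) = 3242 K.
Isochoric: P₃ = P₂(T₃/T₂) = 200.3 × (472/3242) = 29.16 atm.

P₃ ≈ 29.2 atm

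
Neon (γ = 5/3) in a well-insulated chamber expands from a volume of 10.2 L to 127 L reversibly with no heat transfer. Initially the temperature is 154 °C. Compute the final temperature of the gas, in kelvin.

T₂ ≈ 79.5 K

For a reversible adiabat TV^(γ−1) is constant, so T₂ = T₁ (V₁/V₂)^(γ−1).
T₁ = 154 °C = 427.1 K.
T₂ = 427.1 × (10.2/127)^(2/3) = 79.51 K.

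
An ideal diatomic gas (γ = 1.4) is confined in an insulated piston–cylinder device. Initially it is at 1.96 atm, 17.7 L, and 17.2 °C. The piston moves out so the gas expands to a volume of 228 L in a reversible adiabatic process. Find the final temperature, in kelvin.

Adiabatic: T₁V₁^(γ−1) = T₂V₂^(γ−1) ⇒ T₂ = T₁ (V₁/V₂)^(γ−1).
T₁ = 17.2 °C = 290.3 K.
T₂ = 290.3 × (17.7/228)^(0.4) = 104.5 K.

T₂ ≈ 104 K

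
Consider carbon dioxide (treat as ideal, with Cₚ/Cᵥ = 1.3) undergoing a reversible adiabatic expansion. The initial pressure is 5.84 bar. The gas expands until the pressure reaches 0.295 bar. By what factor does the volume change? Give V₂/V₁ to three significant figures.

From PV^γ = const, V₂/V₁ = (P₁/P₂)^(1/γ).
V₂/V₁ = (5.84/0.295)^(0.769) = 9.94.

V₂/V₁ ≈ 9.94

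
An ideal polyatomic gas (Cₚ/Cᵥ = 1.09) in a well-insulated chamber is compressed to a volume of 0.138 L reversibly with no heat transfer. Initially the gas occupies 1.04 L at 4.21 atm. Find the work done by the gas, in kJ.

W ≈ -0.983 kJ

P₂ = P₁(V₁/V₂)^γ = 4.21×(1.04/0.138)^(1.09) = 38.05 atm.
For a reversible adiabat, W_by_gas = (P₁V₁ − P₂V₂)/(γ−1).
W_by = (426600×0.00104 − 3.856×10^6×0.000138) / (0.09) = -982.6 J.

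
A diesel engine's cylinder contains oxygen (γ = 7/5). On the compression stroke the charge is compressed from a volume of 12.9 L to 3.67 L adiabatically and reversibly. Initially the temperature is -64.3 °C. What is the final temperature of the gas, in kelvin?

For a reversible adiabat TV^(γ−1) is constant, so T₂ = T₁ (V₁/V₂)^(γ−1).
T₁ = -64.3 °C = 208.8 K.
T₂ = 208.8 × (12.9/3.67)^(2/5) = 345.3 K.

T₂ ≈ 345 K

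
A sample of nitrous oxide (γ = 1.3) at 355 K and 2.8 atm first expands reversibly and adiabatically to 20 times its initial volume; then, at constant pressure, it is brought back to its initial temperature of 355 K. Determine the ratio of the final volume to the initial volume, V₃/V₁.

Adiabatic step: V₂/V₁ = 20; T₂ = T₁·(1/20)^(0.3) = 144.5 K.
Isobaric step: V₃/V₂ = T₃/T₂ = 355/144.5.
V₃/V₁ = (V₂/V₁)(V₃/V₂) = 20 × (355/144.5) = 49.13.

V₃/V₁ ≈ 49.1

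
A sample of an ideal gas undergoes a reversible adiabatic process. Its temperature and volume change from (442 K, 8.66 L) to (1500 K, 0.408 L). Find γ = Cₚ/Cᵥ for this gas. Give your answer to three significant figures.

γ ≈ 1.40

TV^(γ−1) = const ⇒ γ − 1 = ln(T₂/T₁) / ln(V₁/V₂).
γ = 1 + ln(1500/442) / ln(8.66/0.408) = 1.4.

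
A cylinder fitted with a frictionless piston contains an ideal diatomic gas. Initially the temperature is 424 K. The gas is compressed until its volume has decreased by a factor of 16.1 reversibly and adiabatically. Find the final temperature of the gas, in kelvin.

T₂ ≈ 1290 K

For a reversible adiabat TV^(γ−1) is constant, so T₂ = T₁ (V₁/V₂)^(γ−1).
For a diatomic ideal gas γ = 7/5, so γ−1 = 2/5.
T₂ = 424 × 16.1^(2/5) = 1289 K.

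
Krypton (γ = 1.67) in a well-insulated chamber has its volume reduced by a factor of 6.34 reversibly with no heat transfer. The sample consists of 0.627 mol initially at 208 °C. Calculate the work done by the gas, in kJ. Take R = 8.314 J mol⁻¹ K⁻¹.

W ≈ -9.16 kJ

For a reversible adiabat TV^(γ−1) is constant, so T₂ = T₁ (V₁/V₂)^(γ−1).
T₁ = 208 °C = 481.1 K.
T₂ = 481.1 × 6.34^(0.67) = 1658 K.
Q = 0, so ΔU = W_on_gas = nCᵥΔT with Cᵥ = R/(γ−1) = 12.41 J/(mol·K).
ΔU = 0.627 × 12.41 × (1658 − 481.1) = 9159 J.
Work done by the gas = −ΔU = -9159 J.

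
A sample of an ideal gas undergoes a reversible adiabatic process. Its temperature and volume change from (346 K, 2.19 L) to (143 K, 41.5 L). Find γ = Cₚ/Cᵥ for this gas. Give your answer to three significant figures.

TV^(γ−1) = const ⇒ γ − 1 = ln(T₂/T₁) / ln(V₁/V₂).
γ = 1 + ln(143/346) / ln(2.19/41.5) = 1.3.

γ ≈ 1.30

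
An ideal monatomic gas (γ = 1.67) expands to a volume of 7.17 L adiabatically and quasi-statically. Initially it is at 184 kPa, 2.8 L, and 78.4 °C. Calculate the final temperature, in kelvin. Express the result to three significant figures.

T₂ ≈ 187 K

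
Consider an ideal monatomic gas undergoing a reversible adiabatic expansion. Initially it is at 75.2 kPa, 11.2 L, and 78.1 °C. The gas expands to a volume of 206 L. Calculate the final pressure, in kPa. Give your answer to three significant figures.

P₂ ≈ 0.587 kPa

Adiabatic: P₁V₁^γ = P₂V₂^γ ⇒ P₂ = P₁ (V₁/V₂)^γ.
γ = 5/3 for a monatomic ideal gas.
P₂ = 75.2 × (11.2/206)^(5/3) = 0.5868 kPa.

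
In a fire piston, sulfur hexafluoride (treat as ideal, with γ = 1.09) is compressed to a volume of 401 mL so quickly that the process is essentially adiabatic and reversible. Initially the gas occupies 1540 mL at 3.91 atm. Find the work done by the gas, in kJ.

W ≈ -0.873 kJ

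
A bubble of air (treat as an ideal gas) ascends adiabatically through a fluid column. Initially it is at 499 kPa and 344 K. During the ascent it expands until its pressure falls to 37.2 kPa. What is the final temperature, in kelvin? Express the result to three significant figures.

T₂ ≈ 164 K

Along an adiabat T P^((1−γ)/γ) is constant, so T₂ = T₁ (P₂/P₁)^((γ−1)/γ).
For a diatomic ideal gas γ = 7/5, so (γ−1)/γ = 2/7.
T₂ = 344 × (37.2/499)^(2/7) = 163.8 K.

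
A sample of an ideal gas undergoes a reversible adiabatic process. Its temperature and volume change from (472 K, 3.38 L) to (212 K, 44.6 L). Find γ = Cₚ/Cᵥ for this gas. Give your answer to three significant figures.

TV^(γ−1) = const ⇒ γ − 1 = ln(T₂/T₁) / ln(V₁/V₂).
γ = 1 + ln(212/472) / ln(3.38/44.6) = 1.31.

γ ≈ 1.31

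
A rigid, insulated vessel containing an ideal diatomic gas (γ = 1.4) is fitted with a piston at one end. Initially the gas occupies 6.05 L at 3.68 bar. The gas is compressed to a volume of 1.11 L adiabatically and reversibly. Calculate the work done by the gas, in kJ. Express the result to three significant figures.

W ≈ -5.40 kJ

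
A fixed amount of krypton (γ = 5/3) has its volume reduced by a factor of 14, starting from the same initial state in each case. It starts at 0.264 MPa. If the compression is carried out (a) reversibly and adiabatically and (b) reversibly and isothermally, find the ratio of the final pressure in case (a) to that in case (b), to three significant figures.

Isothermal: P_b = P₁(V₁/V₂) = 0.264×14.
Adiabatic: P_a = P₁(V₁/V₂)^γ = 0.264×14^(5/3).
P_a/P_b = (V₁/V₂)^(γ−1) = 14^(2/3) = 5.809.

P_adiabatic / P_isothermal ≈ 5.81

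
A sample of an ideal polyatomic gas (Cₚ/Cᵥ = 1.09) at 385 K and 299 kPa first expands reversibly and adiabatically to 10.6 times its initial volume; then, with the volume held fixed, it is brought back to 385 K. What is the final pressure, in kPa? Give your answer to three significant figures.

P₃ ≈ 28.2 kPa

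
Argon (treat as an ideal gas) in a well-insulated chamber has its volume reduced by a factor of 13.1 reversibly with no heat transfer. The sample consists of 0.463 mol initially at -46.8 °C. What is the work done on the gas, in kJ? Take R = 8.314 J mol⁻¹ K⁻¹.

W ≈ 5.96 kJ

For a reversible adiabat TV^(γ−1) is constant, so T₂ = T₁ (V₁/V₂)^(γ−1).
γ = 5/3 for a monatomic ideal gas, so γ−1 = 2/3.
T₁ = -46.8 °C = 226.3 K.
T₂ = 226.3 × 13.1^(2/3) = 1258 K.
Q = 0, so ΔU = W_on_gas = nCᵥΔT with Cᵥ = R/(γ−1) = 12.47 J/(mol·K).
ΔU = 0.463 × 12.47 × (1258 − 226.3) = 5956 J.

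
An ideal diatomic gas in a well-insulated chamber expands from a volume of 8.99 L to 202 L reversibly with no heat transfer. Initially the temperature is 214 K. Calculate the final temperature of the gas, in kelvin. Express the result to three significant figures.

Adiabatic: T₁V₁^(γ−1) = T₂V₂^(γ−1) ⇒ T₂ = T₁ (V₁/V₂)^(γ−1).
For a diatomic ideal gas γ = 7/5, so γ−1 = 2/5.
T₂ = 214 × (8.99/202)^(2/5) = 61.63 K.

T₂ ≈ 61.6 K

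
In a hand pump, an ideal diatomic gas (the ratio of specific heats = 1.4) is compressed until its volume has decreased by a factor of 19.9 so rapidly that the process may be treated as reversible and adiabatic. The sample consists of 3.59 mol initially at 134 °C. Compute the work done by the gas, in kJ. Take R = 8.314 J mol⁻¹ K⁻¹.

For a reversible adiabat TV^(γ−1) is constant, so T₂ = T₁ (V₁/V₂)^(γ−1).
T₁ = 134 °C = 407.1 K.
T₂ = 407.1 × 19.9^(0.4) = 1347 K.
Q = 0, so ΔU = W_on_gas = nCᵥΔT with Cᵥ = R/(γ−1) = 20.79 J/(mol·K).
ΔU = 3.59 × 20.79 × (1347 − 407.1) = 70110 J.
Work done by the gas = −ΔU = -70110 J.

W ≈ -70.1 kJ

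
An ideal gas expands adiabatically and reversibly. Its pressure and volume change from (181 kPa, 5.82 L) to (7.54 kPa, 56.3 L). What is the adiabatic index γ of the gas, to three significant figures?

γ ≈ 1.40

PV^γ = const ⇒ γ = ln(P₂/P₁) / ln(V₁/V₂).
γ = ln(7.54/181) / ln(5.82/56.3) = 1.4.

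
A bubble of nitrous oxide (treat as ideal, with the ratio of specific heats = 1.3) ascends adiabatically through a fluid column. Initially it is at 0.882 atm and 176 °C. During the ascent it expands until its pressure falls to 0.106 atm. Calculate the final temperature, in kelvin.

Along an adiabat T P^((1−γ)/γ) is constant, so T₂ = T₁ (P₂/P₁)^((γ−1)/γ).
T₁ = 176 °C = 449.1 K.
T₂ = 449.1 × (0.106/0.882)^(0.231) = 275.5 K.

T₂ ≈ 275 K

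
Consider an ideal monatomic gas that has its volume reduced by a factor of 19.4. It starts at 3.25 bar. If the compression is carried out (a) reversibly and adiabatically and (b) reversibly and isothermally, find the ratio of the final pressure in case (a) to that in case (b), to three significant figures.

For a monatomic ideal gas γ = 5/3.
Isothermal: P_b = P₁(V₁/V₂) = 3.25×19.4.
Adiabatic: P_a = P₁(V₁/V₂)^γ = 3.25×19.4^(5/3).
P_a/P_b = (V₁/V₂)^(γ−1) = 19.4^(2/3) = 7.22.

P_adiabatic / P_isothermal ≈ 7.22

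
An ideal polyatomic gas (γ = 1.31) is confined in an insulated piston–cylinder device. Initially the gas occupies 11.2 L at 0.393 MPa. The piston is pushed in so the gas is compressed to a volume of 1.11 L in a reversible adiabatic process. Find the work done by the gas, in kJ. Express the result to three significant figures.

W ≈ -14.9 kJ

P₂ = P₁(V₁/V₂)^γ = 0.393×(11.2/1.11)^(1.31) = 8.119 MPa.
For a reversible adiabat, W_by_gas = (P₁V₁ − P₂V₂)/(γ−1).
W_by = (393000×0.0112 − 8.119×10^6×0.00111) / (0.31) = -14870 J.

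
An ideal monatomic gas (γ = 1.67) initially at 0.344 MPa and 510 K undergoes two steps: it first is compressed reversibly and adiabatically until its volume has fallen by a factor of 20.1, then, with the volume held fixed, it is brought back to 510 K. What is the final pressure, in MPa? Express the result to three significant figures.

P₃ ≈ 6.91 MPa

Adiabatic step (PV^γ = const): P₂ = 0.344×20.1^(1.67) = 51.63 MPa; T₂ = 510×20.1^(0.67) = 3808 K.
Isochoric: P₃ = P₂(T₃/T₂) = 51.63 × (510/3808) = 6.914 MPa.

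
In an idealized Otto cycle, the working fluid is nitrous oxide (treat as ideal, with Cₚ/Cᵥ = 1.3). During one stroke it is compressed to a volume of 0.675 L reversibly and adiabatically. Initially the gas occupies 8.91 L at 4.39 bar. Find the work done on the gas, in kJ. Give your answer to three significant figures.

P₂ = P₁(V₁/V₂)^γ = 4.39×(8.91/0.675)^(1.3) = 125.7 bar.
For a reversible adiabat, W_by_gas = (P₁V₁ − P₂V₂)/(γ−1).
W_by = (439000×0.00891 − 1.257×10^7×0.000675) / (0.3) = -15240 J.
W_on_gas = −W_by = 15240 J.

W ≈ 15.2 kJ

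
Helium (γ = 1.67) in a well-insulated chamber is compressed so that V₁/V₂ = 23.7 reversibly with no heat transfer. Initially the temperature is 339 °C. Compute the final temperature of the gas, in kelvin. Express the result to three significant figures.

For a reversible adiabat TV^(γ−1) is constant, so T₂ = T₁ (V₁/V₂)^(γ−1).
T₁ = 339 °C = 612.1 K.
T₂ = 612.1 × 23.7^(0.67) = 5104 K.

T₂ ≈ 5100 K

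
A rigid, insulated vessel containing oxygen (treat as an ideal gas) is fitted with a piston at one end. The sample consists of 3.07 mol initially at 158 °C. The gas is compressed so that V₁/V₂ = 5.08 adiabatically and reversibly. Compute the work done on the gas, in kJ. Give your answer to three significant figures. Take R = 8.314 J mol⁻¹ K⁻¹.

Adiabatic: T₁V₁^(γ−1) = T₂V₂^(γ−1) ⇒ T₂ = T₁ (V₁/V₂)^(γ−1).
γ = 7/5 for a diatomic ideal gas, so γ−1 = 2/5.
T₁ = 158 °C = 431.1 K.
T₂ = 431.1 × 5.08^(2/5) = 826 K.
Q = 0, so ΔU = W_on_gas = nCᵥΔT with Cᵥ = R/(γ−1) = 20.79 J/(mol·K).
ΔU = 3.07 × 20.79 × (826 − 431.1) = 25190 J.

W ≈ 25.2 kJ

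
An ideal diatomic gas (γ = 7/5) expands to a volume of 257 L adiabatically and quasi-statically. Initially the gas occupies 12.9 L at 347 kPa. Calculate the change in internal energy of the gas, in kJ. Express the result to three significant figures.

ΔU ≈ -7.81 kJ

P₂ = P₁(V₁/V₂)^γ = 347×(12.9/257)^(7/5) = 5.263 kPa.
For a reversible adiabat, W_by_gas = (P₁V₁ − P₂V₂)/(γ−1).
W_by = (347000×0.0129 − 5263×0.257) / (2/5) = 7809 J.
Q = 0 ⇒ ΔU = −W_by = -7809 J.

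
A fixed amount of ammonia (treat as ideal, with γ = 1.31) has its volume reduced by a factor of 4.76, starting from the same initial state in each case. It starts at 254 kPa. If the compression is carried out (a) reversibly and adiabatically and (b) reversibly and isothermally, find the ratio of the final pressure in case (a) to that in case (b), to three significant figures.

P_adiabatic / P_isothermal ≈ 1.62

Isothermal: P_b = P₁(V₁/V₂) = 254×4.76.
Adiabatic: P_a = P₁(V₁/V₂)^γ = 254×4.76^(1.31).
P_a/P_b = (V₁/V₂)^(γ−1) = 4.76^(0.31) = 1.622.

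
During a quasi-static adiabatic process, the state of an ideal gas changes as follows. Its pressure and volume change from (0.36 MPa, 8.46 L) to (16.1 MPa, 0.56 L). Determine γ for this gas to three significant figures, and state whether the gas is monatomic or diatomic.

γ ≈ 1.40; diatomic

PV^γ = const ⇒ γ = ln(P₂/P₁) / ln(V₁/V₂).
γ = ln(16.1/0.36) / ln(8.46/0.56) = 1.4.
γ ≈ 1.40 is close to 7/5, so the gas is diatomic.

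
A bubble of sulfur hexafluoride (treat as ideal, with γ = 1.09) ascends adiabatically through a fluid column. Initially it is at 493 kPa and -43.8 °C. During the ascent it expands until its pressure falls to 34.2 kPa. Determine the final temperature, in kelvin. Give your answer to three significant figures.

Adiabatic: T₂/T₁ = (P₂/P₁)^((γ−1)/γ).
T₁ = -43.8 °C = 229.3 K.
T₂ = 229.3 × (34.2/493)^(0.0826) = 184 K.

T₂ ≈ 184 K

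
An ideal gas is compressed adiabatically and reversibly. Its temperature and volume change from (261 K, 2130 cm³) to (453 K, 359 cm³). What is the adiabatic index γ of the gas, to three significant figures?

γ ≈ 1.31

TV^(γ−1) = const ⇒ γ − 1 = ln(T₂/T₁) / ln(V₁/V₂).
γ = 1 + ln(453/261) / ln(2130/359) = 1.31.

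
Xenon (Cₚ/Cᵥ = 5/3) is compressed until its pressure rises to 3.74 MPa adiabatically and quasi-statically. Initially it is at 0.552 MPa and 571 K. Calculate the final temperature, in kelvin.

T₂ ≈ 1230 K

Adiabatic: T₂/T₁ = (P₂/P₁)^((γ−1)/γ).
T₂ = 571 × (3.74/0.552)^(2/5) = 1227 K.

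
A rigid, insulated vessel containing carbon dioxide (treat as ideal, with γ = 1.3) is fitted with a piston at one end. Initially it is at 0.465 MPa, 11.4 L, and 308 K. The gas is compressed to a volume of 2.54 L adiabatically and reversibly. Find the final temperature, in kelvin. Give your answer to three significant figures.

T₂ ≈ 483 K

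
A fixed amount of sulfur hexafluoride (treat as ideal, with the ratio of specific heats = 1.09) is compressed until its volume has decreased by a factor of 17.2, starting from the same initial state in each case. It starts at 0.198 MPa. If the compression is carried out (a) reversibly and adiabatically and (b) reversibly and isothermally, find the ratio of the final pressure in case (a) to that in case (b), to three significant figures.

P_adiabatic / P_isothermal ≈ 1.29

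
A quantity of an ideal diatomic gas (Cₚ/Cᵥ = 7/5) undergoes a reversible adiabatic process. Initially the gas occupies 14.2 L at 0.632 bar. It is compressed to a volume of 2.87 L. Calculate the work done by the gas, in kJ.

W ≈ -2.01 kJ

P₂ = P₁(V₁/V₂)^γ = 0.632×(14.2/2.87)^(7/5) = 5.928 bar.
For a reversible adiabat, W_by_gas = (P₁V₁ − P₂V₂)/(γ−1).
W_by = (63200×0.0142 − 592800×0.00287) / (2/5) = -2010 J.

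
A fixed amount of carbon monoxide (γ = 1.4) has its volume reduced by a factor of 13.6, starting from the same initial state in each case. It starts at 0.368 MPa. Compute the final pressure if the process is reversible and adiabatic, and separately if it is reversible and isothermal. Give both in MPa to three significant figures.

Isothermal: P₂ = P₁(V₁/V₂) = 0.368×13.6 = 5.005 MPa.
Adiabatic: P₂ = P₁(V₁/V₂)^γ = 0.368×13.6^(1.4) = 14.22 MPa.

adiabatic: 14.2 MPa; isothermal: 5.00 MPa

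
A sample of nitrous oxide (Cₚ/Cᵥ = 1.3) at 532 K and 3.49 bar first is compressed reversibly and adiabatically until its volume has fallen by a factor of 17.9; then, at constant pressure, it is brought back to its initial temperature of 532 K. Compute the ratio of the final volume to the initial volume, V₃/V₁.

Adiabatic step: V₂/V₁ = 0.05587; T₂ = T₁·17.9^(0.3) = 1264 K.
Isobaric step: V₃/V₂ = T₃/T₂ = 532/1264.
V₃/V₁ = (V₂/V₁)(V₃/V₂) = 0.05587 × (532/1264) = 0.02351.

V₃/V₁ ≈ 0.0235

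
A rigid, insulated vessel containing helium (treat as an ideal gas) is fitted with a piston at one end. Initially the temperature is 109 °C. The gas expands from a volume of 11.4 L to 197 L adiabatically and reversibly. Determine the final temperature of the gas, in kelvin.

T₂ ≈ 57.2 K

For a reversible adiabat TV^(γ−1) is constant, so T₂ = T₁ (V₁/V₂)^(γ−1).
For a monatomic ideal gas γ = 5/3, so γ−1 = 2/3.
T₁ = 109 °C = 382.1 K.
T₂ = 382.1 × (11.4/197)^(2/3) = 57.17 K.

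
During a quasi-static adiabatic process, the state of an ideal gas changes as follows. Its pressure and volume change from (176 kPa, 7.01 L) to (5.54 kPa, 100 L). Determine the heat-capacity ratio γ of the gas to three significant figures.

γ ≈ 1.30

PV^γ = const ⇒ γ = ln(P₂/P₁) / ln(V₁/V₂).
γ = ln(5.54/176) / ln(7.01/100) = 1.301.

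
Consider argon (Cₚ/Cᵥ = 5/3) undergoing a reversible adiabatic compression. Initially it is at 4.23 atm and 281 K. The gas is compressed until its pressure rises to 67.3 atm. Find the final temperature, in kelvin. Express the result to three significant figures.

Along an adiabat T P^((1−γ)/γ) is constant, so T₂ = T₁ (P₂/P₁)^((γ−1)/γ).
T₂ = 281 × (67.3/4.23)^(2/5) = 849.9 K.

T₂ ≈ 850 K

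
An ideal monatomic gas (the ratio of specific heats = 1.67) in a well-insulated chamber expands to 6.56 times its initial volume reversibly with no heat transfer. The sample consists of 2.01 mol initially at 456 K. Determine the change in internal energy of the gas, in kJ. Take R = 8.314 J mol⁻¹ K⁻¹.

Adiabatic: T₁V₁^(γ−1) = T₂V₂^(γ−1) ⇒ T₂ = T₁ (V₁/V₂)^(γ−1).
T₂ = 456 × (1/6.56)^(0.67) = 129.3 K.
Q = 0, so ΔU = W_on_gas = nCᵥΔT with Cᵥ = R/(γ−1) = 12.41 J/(mol·K).
ΔU = 2.01 × 12.41 × (129.3 − 456) = -8148 J.

ΔU ≈ -8.15 kJ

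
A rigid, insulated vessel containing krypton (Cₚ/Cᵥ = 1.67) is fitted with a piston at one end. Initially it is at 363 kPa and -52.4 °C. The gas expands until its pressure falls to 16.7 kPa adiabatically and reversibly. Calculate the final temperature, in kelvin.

T₂ ≈ 64.2 K

Along an adiabat T P^((1−γ)/γ) is constant, so T₂ = T₁ (P₂/P₁)^((γ−1)/γ).
T₁ = -52.4 °C = 220.7 K.
T₂ = 220.7 × (16.7/363)^(0.401) = 64.18 K.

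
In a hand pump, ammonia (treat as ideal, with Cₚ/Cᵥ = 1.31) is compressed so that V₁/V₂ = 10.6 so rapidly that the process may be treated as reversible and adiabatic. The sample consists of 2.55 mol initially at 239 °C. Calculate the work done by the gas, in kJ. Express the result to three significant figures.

Adiabatic: T₁V₁^(γ−1) = T₂V₂^(γ−1) ⇒ T₂ = T₁ (V₁/V₂)^(γ−1).
T₁ = 239 °C = 512.1 K.
T₂ = 512.1 × 10.6^(0.31) = 1065 K.
Q = 0, so ΔU = W_on_gas = nCᵥΔT with Cᵥ = R/(γ−1) = 26.82 J/(mol·K).
ΔU = 2.55 × 26.82 × (1065 − 512.1) = 37790 J.
Work done by the gas = −ΔU = -37790 J.

W ≈ -37.8 kJ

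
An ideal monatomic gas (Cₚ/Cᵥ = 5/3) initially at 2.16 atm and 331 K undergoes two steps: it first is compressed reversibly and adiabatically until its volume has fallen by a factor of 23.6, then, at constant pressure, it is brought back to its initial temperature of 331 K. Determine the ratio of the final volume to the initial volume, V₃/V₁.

V₃/V₁ ≈ 0.00515

Adiabatic step: V₂/V₁ = 0.04237; T₂ = T₁·23.6^(2/3) = 2723 K.
Isobaric step: V₃/V₂ = T₃/T₂ = 331/2723.
V₃/V₁ = (V₂/V₁)(V₃/V₂) = 0.04237 × (331/2723) = 0.00515.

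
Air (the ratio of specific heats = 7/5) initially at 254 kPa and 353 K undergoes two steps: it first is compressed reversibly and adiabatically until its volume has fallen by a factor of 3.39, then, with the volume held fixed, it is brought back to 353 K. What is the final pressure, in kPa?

P₃ ≈ 861 kPa

Adiabatic step (PV^γ = const): P₂ = 254×3.39^(7/5) = 1403 kPa; T₂ = 353×3.39^(2/5) = 575.2 K.
Isochoric: P₃ = P₂(T₃/T₂) = 1403 × (353/575.2) = 861.1 kPa.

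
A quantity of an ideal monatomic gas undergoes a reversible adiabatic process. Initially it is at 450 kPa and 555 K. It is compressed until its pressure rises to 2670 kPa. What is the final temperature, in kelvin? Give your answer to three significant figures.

Along an adiabat T P^((1−γ)/γ) is constant, so T₂ = T₁ (P₂/P₁)^((γ−1)/γ).
For a monatomic ideal gas γ = 5/3, so (γ−1)/γ = 2/5.
T₂ = 555 × (2670/450)^(2/5) = 1131 K.

T₂ ≈ 1130 K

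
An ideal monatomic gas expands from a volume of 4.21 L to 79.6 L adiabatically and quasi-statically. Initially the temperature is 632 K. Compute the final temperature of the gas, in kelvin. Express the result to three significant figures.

T₂ ≈ 89.0 K

Adiabatic: T₁V₁^(γ−1) = T₂V₂^(γ−1) ⇒ T₂ = T₁ (V₁/V₂)^(γ−1).
For a monatomic ideal gas γ = 5/3, so γ−1 = 2/3.
T₂ = 632 × (4.21/79.6)^(2/3) = 89.05 K.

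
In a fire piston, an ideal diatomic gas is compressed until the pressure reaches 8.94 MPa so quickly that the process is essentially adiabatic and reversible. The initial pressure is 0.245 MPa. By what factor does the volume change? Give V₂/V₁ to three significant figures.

V₂/V₁ ≈ 0.0766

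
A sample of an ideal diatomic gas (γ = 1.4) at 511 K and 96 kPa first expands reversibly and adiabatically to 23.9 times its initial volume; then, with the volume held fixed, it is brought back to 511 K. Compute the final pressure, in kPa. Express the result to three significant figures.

Adiabatic step (PV^γ = const): P₂ = 96×(1/23.9)^(1.4) = 1.129 kPa; T₂ = 511×(1/23.9)^(0.4) = 143.6 K.
Isochoric: P₃ = P₂(T₃/T₂) = 1.129 × (511/143.6) = 4.017 kPa.

P₃ ≈ 4.02 kPa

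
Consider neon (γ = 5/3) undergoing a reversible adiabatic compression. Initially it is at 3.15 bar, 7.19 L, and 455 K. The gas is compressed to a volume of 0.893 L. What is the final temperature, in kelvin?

T₂ ≈ 1830 K

For a reversible adiabat TV^(γ−1) is constant, so T₂ = T₁ (V₁/V₂)^(γ−1).
T₂ = 455 × (7.19/0.893)^(2/3) = 1828 K.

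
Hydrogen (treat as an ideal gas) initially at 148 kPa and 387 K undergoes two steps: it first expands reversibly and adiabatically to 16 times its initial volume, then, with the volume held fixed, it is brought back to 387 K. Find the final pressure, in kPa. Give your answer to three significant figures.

P₃ ≈ 9.25 kPa

For a diatomic ideal gas γ = 7/5.
Adiabatic step (PV^γ = const): P₂ = 148×(1/16)^(7/5) = 3.051 kPa; T₂ = 387×(1/16)^(2/5) = 127.7 K.
Isochoric: P₃ = P₂(T₃/T₂) = 3.051 × (387/127.7) = 9.25 kPa.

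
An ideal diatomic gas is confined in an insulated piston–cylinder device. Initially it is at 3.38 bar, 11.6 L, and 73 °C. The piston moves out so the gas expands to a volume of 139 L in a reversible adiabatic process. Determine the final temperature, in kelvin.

Adiabatic: T₁V₁^(γ−1) = T₂V₂^(γ−1) ⇒ T₂ = T₁ (V₁/V₂)^(γ−1).
γ = 7/5 for a diatomic ideal gas.
T₁ = 73 °C = 346.1 K.
T₂ = 346.1 × (11.6/139)^(2/5) = 128.2 K.

T₂ ≈ 128 K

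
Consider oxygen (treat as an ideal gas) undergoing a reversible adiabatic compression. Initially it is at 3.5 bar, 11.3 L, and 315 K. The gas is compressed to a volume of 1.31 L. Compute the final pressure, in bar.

Adiabatic: P₁V₁^γ = P₂V₂^γ ⇒ P₂ = P₁ (V₁/V₂)^γ.
γ = 7/5 for a diatomic ideal gas.
P₂ = 3.5 × (11.3/1.31)^(7/5) = 71.48 bar.

P₂ ≈ 71.5 bar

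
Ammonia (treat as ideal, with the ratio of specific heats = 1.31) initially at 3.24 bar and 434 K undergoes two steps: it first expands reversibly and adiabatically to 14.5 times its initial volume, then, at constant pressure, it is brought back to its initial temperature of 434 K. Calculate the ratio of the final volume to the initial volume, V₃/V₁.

V₃/V₁ ≈ 33.2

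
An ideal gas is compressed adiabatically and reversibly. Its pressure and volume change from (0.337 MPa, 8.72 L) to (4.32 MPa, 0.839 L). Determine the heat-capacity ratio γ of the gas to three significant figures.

γ ≈ 1.09

PV^γ = const ⇒ γ = ln(P₂/P₁) / ln(V₁/V₂).
γ = ln(4.32/0.337) / ln(8.72/0.839) = 1.09.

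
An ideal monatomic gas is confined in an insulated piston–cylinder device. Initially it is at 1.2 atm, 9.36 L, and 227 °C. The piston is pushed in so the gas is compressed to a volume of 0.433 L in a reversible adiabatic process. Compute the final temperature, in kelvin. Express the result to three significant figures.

T₂ ≈ 3880 K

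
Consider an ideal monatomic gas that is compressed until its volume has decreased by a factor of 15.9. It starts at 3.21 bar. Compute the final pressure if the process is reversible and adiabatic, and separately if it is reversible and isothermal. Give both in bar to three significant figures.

adiabatic: 323 bar; isothermal: 51.0 bar

For a monatomic ideal gas γ = 5/3.
Isothermal: P₂ = P₁(V₁/V₂) = 3.21×15.9 = 51.04 bar.
Adiabatic: P₂ = P₁(V₁/V₂)^γ = 3.21×15.9^(5/3) = 322.7 bar.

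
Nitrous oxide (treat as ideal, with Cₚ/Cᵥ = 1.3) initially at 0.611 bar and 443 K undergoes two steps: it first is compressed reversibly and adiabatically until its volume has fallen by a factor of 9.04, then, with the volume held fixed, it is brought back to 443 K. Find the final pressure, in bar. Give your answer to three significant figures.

P₃ ≈ 5.52 bar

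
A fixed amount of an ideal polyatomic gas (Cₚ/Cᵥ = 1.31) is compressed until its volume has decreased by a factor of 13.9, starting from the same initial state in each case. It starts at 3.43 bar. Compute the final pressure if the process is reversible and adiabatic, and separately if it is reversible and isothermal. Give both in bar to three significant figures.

Isothermal: P₂ = P₁(V₁/V₂) = 3.43×13.9 = 47.68 bar.
Adiabatic: P₂ = P₁(V₁/V₂)^γ = 3.43×13.9^(1.31) = 107.8 bar.

adiabatic: 108 bar; isothermal: 47.7 bar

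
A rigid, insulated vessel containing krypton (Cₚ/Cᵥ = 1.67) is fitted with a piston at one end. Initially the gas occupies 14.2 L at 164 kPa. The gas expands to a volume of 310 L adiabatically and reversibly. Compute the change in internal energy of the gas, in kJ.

P₂ = P₁(V₁/V₂)^γ = 164×(14.2/310)^(1.67) = 0.9519 kPa.
For a reversible adiabat, W_by_gas = (P₁V₁ − P₂V₂)/(γ−1).
W_by = (164000×0.0142 − 951.9×0.31) / (0.67) = 3035 J.
Q = 0 ⇒ ΔU = −W_by = -3035 J.

ΔU ≈ -3.04 kJ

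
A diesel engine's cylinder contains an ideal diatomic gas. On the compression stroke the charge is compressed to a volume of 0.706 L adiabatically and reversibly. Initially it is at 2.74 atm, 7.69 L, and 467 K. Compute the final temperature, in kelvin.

T₂ ≈ 1210 K

Adiabatic: T₁V₁^(γ−1) = T₂V₂^(γ−1) ⇒ T₂ = T₁ (V₁/V₂)^(γ−1).
γ = 7/5 for a diatomic ideal gas.
T₂ = 467 × (7.69/0.706)^(2/5) = 1214 K.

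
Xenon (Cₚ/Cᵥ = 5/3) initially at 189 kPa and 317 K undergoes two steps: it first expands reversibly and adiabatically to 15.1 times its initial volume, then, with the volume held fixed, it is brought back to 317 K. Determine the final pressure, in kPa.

P₃ ≈ 12.5 kPa

Adiabatic step (PV^γ = const): P₂ = 189×(1/15.1)^(5/3) = 2.049 kPa; T₂ = 317×(1/15.1)^(2/3) = 51.89 K.
Isochoric: P₃ = P₂(T₃/T₂) = 2.049 × (317/51.89) = 12.52 kPa.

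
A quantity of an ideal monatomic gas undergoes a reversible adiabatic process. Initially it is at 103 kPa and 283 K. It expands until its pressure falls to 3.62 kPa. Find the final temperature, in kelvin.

T₂ ≈ 74.2 K

Along an adiabat T P^((1−γ)/γ) is constant, so T₂ = T₁ (P₂/P₁)^((γ−1)/γ).
For a monatomic ideal gas γ = 5/3, so (γ−1)/γ = 2/5.
T₂ = 283 × (3.62/103)^(2/5) = 74.15 K.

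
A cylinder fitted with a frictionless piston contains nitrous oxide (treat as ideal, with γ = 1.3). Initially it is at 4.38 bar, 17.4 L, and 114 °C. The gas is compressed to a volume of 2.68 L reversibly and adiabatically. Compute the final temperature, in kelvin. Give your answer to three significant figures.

T₂ ≈ 679 K

Adiabatic: T₁V₁^(γ−1) = T₂V₂^(γ−1) ⇒ T₂ = T₁ (V₁/V₂)^(γ−1).
T₁ = 114 °C = 387.1 K.
T₂ = 387.1 × (17.4/2.68)^(0.3) = 678.6 K.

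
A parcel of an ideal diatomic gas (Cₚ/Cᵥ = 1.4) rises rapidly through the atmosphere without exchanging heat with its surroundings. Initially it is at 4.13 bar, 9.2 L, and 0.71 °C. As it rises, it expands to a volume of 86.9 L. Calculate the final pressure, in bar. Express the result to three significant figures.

Since PV^γ is constant along a reversible adiabat, P₂ = P₁ (V₁/V₂)^γ.
P₂ = 4.13 × (9.2/86.9)^(1.4) = 0.1781 bar.

P₂ ≈ 0.178 bar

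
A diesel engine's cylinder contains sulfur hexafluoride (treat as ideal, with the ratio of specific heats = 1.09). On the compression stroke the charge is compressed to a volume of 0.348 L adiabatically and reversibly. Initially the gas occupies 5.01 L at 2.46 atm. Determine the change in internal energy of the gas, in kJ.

ΔU ≈ 3.76 kJ

P₂ = P₁(V₁/V₂)^γ = 2.46×(5.01/0.348)^(1.09) = 45.02 atm.
For a reversible adiabat, W_by_gas = (P₁V₁ − P₂V₂)/(γ−1).
W_by = (249300×0.00501 − 4.562×10^6×0.000348) / (0.09) = -3764 J.
Q = 0 ⇒ ΔU = −W_by = 3764 J.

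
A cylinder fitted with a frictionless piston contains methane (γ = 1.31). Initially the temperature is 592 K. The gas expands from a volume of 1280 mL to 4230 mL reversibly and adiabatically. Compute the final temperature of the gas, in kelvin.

T₂ ≈ 409 K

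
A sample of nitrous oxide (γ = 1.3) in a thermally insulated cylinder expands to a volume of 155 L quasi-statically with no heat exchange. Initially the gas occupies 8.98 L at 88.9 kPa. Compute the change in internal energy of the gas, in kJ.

P₂ = P₁(V₁/V₂)^γ = 88.9×(8.98/155)^(1.3) = 2.191 kPa.
For a reversible adiabat, W_by_gas = (P₁V₁ − P₂V₂)/(γ−1).
W_by = (88900×0.00898 − 2191×0.155) / (0.3) = 1529 J.
Q = 0 ⇒ ΔU = −W_by = -1529 J.

ΔU ≈ -1.53 kJ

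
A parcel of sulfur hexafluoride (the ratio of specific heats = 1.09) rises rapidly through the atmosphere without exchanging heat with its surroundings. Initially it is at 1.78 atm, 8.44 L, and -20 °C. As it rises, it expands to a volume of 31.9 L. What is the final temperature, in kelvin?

For a reversible adiabat TV^(γ−1) is constant, so T₂ = T₁ (V₁/V₂)^(γ−1).
T₁ = -20 °C = 253.1 K.
T₂ = 253.1 × (8.44/31.9)^(0.09) = 224.6 K.

T₂ ≈ 225 K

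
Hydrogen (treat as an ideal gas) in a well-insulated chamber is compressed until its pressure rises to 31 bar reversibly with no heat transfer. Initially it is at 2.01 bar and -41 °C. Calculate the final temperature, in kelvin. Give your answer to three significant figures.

T₂ ≈ 507 K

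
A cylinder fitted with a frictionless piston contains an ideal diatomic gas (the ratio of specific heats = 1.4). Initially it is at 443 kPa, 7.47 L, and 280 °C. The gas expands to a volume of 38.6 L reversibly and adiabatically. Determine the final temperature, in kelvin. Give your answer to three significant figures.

T₂ ≈ 287 K

Adiabatic: T₁V₁^(γ−1) = T₂V₂^(γ−1) ⇒ T₂ = T₁ (V₁/V₂)^(γ−1).
T₁ = 280 °C = 553.1 K.
T₂ = 553.1 × (7.47/38.6)^(0.4) = 286.8 K.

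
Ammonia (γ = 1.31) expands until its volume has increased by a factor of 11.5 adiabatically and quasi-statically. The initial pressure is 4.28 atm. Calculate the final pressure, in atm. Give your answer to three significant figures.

P₂ ≈ 0.175 atm

Adiabatic: P₁V₁^γ = P₂V₂^γ ⇒ P₂ = P₁ (V₁/V₂)^γ.
P₂ = 4.28 × (1/11.5)^(1.31) = 0.1746 atm.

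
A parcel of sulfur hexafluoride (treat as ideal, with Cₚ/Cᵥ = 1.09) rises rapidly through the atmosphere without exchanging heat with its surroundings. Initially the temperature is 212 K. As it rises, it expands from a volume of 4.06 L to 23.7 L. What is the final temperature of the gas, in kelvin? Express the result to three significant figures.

T₂ ≈ 181 K

Adiabatic: T₁V₁^(γ−1) = T₂V₂^(γ−1) ⇒ T₂ = T₁ (V₁/V₂)^(γ−1).
T₂ = 212 × (4.06/23.7)^(0.09) = 180.9 K.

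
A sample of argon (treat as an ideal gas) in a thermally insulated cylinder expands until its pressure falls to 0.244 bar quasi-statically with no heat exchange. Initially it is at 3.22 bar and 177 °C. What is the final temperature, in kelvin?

T₂ ≈ 160 K

Adiabatic: T₂/T₁ = (P₂/P₁)^((γ−1)/γ).
For a monatomic ideal gas γ = 5/3, so (γ−1)/γ = 2/5.
T₁ = 177 °C = 450.1 K.
T₂ = 450.1 × (0.244/3.22)^(2/5) = 160.4 K.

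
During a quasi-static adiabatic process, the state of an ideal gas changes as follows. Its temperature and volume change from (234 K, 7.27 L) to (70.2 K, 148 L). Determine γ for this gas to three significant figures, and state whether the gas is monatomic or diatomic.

γ ≈ 1.40; diatomic

TV^(γ−1) = const ⇒ γ − 1 = ln(T₂/T₁) / ln(V₁/V₂).
γ = 1 + ln(70.2/234) / ln(7.27/148) = 1.4.
γ ≈ 1.40 is close to 7/5, so the gas is diatomic.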